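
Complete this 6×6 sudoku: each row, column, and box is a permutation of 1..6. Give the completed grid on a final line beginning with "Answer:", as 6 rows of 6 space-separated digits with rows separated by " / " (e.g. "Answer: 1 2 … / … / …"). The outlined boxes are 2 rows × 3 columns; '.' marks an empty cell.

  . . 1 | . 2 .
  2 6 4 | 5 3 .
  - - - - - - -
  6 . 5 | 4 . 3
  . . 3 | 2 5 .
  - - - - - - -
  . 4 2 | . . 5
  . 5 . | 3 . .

Step 1. [r5c4∈{1,6}] r5c4 is the only open cell in col 4 admitting 1 ⇒ r5c4=1.
Step 2. [r4c6∈{1,6}] in row 4, 6 fits only at r4c6. So r4c6=6.
Step 3. [r4c2∈{1}] r4c2's peers cover all but 1. So r4c2=1.
Step 4. [r6c5∈{4,6}] 4 has one home in col 5: r6c5 ⇒ r6c5=4.
Step 5. [r1c2∈{3}] nothing but 3 survives at r1c2 ⇒ r1c2=3.
Step 6. [r5c1∈{3}] r5c1's peers cover all but 3 ⇒ r5c1=3.
Step 7. [r1c6∈{4}] r1c6 has the single candidate 4, so r1c6=4.
Step 8. [r6c1∈{1}] nothing but 1 survives at r6c1, so r6c1=1.
Step 9. [r6c3∈{6}] nothing but 6 survives at r6c3. So r6c3=6.
Step 10. [r4c1∈{4}] only 4 remains possible at r4c1. So r4c1=4.
Step 11. [r2c6∈{1}] r2c6's peers cover all but 1. So r2c6=1.
Step 12. [r1c1∈{5}] nothing but 5 survives at r1c1, so r1c1=5.
Step 13. [r5c5∈{6}] r5c5 has the single candidate 6. So r5c5=6.
Step 14. [r1c4∈{6}] r1c4 has the single candidate 6 ⇒ r1c4=6.
Step 15. [r3c2∈{2}] r3c2 has the single candidate 2, so r3c2=2.
Step 16. [r3c5∈{1}] r3c5 is down to just 1, so r3c5=1.
Step 17. [r6c6∈{2}] nothing but 2 survives at r6c6. So r6c6=2.

Answer: 5 3 1 6 2 4 / 2 6 4 5 3 1 / 6 2 5 4 1 3 / 4 1 3 2 5 6 / 3 4 2 1 6 5 / 1 5 6 3 4 2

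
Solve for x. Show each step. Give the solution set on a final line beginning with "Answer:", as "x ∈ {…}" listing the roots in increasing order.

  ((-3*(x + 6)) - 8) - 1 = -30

Step 1. [((-3*(x + 6)) - 8) - 1 = -30] 1 comes off first (add 1) ⇒ sub: (-3*(x + 6)) - 8 = -29.
Step 2. [(-3*(x + 6)) - 8 = -29] 8 comes off first (add 8). So sub: -3*(x + 6) = -21.
Step 3. [-3*(x + 6) = -21] leading coefficient -3: divide by -3. So div: x + 6 = 7.
Step 4. [x + 6 = 7] peel the +6: subtract 6 from each side, so sub: x = 1.

Answer: x ∈ {1}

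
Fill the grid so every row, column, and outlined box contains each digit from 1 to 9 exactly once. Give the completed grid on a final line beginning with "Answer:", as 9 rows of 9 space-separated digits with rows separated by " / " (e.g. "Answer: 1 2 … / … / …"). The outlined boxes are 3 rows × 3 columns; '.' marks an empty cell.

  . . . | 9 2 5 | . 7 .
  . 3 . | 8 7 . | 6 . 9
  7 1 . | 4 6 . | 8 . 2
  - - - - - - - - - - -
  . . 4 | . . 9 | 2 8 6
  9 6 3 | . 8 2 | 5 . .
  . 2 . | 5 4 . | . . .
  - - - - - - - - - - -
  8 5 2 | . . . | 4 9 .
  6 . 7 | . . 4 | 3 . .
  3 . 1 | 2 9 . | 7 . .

Step 1. [r7c9∈{1}] nothing but 1 survives at r7c9. So r7c9=1.
Step 2. [r6c6∈{1,3,6,7}] row 6 places 6 nowhere but r6c6. So r6c6=6.
Step 3. [r6c1∈{1}] nothing but 1 survives at r6c1 ⇒ r6c1=1.
Step 4. [r1c9∈{3,4}] in row 1, 3 fits only at r1c9 ⇒ r1c9=3.
Step 5. [r3c8∈{5}] only 5 remains possible at r3c8, so r3c8=5.
Step 6. [r8c4∈{1}] r8c4's peers cover all but 1. So r8c4=1.
Step 7. [r5c4∈{7}] only 7 remains possible at r5c4 ⇒ r5c4=7.
Step 8. [r2c8∈{1,4}] box 3 places 4 nowhere but r2c8, so r2c8=4.
Step 9. [r7c5∈{3}] nothing but 3 survives at r7c5 ⇒ r7c5=3.
Step 10. [r8c9∈{5,8}] across row 8, 8 lands solely at r8c9. So r8c9=8.
Step 11. [r1c2∈{4,8}] r1c2 is the only open cell in col 2 admitting 8, so r1c2=8.
Step 12. [r2c3∈{5}] r2c3 has the single candidate 5, so r2c3=5.
Step 13. [r9c6∈{8}] nothing but 8 survives at r9c6 ⇒ r9c6=8.
Step 14. [r2c1∈{2}] r2c1 is down to just 2 ⇒ r2c1=2.
Step 15. [r9c2∈{4}] r9c2 has the single candidate 4. So r9c2=4.
Step 16. [r8c5∈{5}] r8c5's peers cover all but 5. So r8c5=5.
Step 17. [r6c3∈{8}] r6c3 has the single candidate 8 ⇒ r6c3=8.
Step 18. [r6c8∈{3}] r6c8 is down to just 3 ⇒ r6c8=3.
Step 19. [r1c7∈{1}] r1c7 is down to just 1 ⇒ r1c7=1.
Step 20. [r4c5∈{1}] r4c5 is down to just 1 ⇒ r4c5=1.
Step 21. [r5c8∈{1}] nothing but 1 survives at r5c8. So r5c8=1.
Step 22. [r4c1∈{5}] only 5 remains possible at r4c1, so r4c1=5.
Step 23. [r7c4∈{6}] nothing but 6 survives at r7c4. So r7c4=6.
Step 24. [r1c3∈{6}] nothing but 6 survives at r1c3, so r1c3=6.
Step 25. [r6c9∈{7}] nothing but 7 survives at r6c9, so r6c9=7.
Step 26. [r6c7∈{9}] r6c7 is down to just 9. So r6c7=9.
Step 27. [r8c2∈{9}] only 9 remains possible at r8c2 ⇒ r8c2=9.
Step 28. [r2c6∈{1}] r2c6 is down to just 1. So r2c6=1.
Step 29. [r7c6∈{7}] r7c6's peers cover all but 7 ⇒ r7c6=7.
Step 30. [r5c9∈{4}] only 4 remains possible at r5c9. So r5c9=4.
Step 31. [r4c2∈{7}] r4c2's peers cover all but 7. So r4c2=7.
Step 32. [r9c9∈{5}] nothing but 5 survives at r9c9 ⇒ r9c9=5.
Step 33. [r9c8∈{6}] only 6 remains possible at r9c8, so r9c8=6.
Step 34. [r3c3∈{9}] r3c3 has the single candidate 9, so r3c3=9.
Step 35. [r4c4∈{3}] r4c4 has the single candidate 3 ⇒ r4c4=3.
Step 36. [r3c6∈{3}] only 3 remains possible at r3c6. So r3c6=3.
Step 37. [r8c8∈{2}] r8c8's peers cover all but 2, so r8c8=2.
Step 38. [r1c1∈{4}] r1c1's peers cover all but 4. So r1c1=4.

Answer: 4 8 6 9 2 5 1 7 3 / 2 3 5 8 7 1 6 4 9 / 7 1 9 4 6 3 8 5 2 / 5 7 4 3 1 9 2 8 6 / 9 6 3 7 8 2 5 1 4 / 1 2 8 5 4 6 9 3 7 / 8 5 2 6 3 7 4 9 1 / 6 9 7 1 5 4 3 2 8 / 3 4 1 2 9 8 7 6 5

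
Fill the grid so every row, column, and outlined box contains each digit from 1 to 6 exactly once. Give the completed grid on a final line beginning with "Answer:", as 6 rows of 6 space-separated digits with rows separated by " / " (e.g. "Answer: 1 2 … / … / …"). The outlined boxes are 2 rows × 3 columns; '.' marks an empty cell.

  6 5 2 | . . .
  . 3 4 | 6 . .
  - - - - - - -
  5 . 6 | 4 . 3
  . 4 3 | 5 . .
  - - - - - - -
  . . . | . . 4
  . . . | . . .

Step 1. [r1c6∈{1}] nothing but 1 survives at r1c6, so r1c6=1.
Step 2. [r1c4∈{3}] nothing but 3 survives at r1c4 ⇒ r1c4=3.
Step 3. [r6c1∈{1,2,3,4}] row 6 places 4 nowhere but r6c1. So r6c1=4.
Step 4. [r6c5∈{1,2,3,5,6}] across row 6, 3 lands solely at r6c5. So r6c5=3.
Step 5. [r2c1∈{1}] only 1 remains possible at r2c1. So r2c1=1.
Step 6. [r4c1∈{2}] only 2 remains possible at r4c1 ⇒ r4c1=2.
Step 7. [r4c5∈{1,6}] in row 4, 1 fits only at r4c5, so r4c5=1.
Step 8. [r5c5∈{2,5,6}] col 5 places 6 nowhere but r5c5, so r5c5=6.
Step 9. [r6c6∈{2,5}] r6c6 is the only open cell in box 6 admitting 5, so r6c6=5.
Step 10. [r6c3∈{1}] r6c3 has the single candidate 1 ⇒ r6c3=1.
Step 11. [r5c2∈{2}] r5c2 has the single candidate 2, so r5c2=2.
Step 12. [r2c6∈{2}] nothing but 2 survives at r2c6 ⇒ r2c6=2.
Step 13. [r3c2∈{1}] r3c2's peers cover all but 1. So r3c2=1.
Step 14. [r5c1∈{3}] r5c1 is down to just 3, so r5c1=3.
Step 15. [r2c5∈{5}] r2c5 has the single candidate 5. So r2c5=5.
Step 16. [r4c6∈{6}] only 6 remains possible at r4c6. So r4c6=6.
Step 17. [r1c5∈{4}] only 4 remains possible at r1c5 ⇒ r1c5=4.
Step 18. [r6c2∈{6}] r6c2 is down to just 6, so r6c2=6.
Step 19. [r5c4∈{1}] nothing but 1 survives at r5c4, so r5c4=1.
Step 20. [r5c3∈{5}] r5c3 is down to just 5 ⇒ r5c3=5.
Step 21. [r6c4∈{2}] r6c4 is down to just 2. So r6c4=2.
Step 22. [r3c5∈{2}] r3c5 is down to just 2. So r3c5=2.

Answer: 6 5 2 3 4 1 / 1 3 4 6 5 2 / 5 1 6 4 2 3 / 2 4 3 5 1 6 / 3 2 5 1 6 4 / 4 6 1 2 3 5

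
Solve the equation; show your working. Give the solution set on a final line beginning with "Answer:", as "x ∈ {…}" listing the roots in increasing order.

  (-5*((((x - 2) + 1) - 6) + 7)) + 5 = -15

Step 1. [(-5*((((x - 2) + 1) - 6) + 7)) + 5 = -15] subtract 5: x sits inside (… + 5) ⇒ sub: -5*((((x - 2) + 1) - 6) + 7) = -20.
Step 2. [-5*((((x - 2) + 1) - 6) + 7) = -20] leading coefficient -5: divide by -5 ⇒ div: (((x - 2) + 1) - 6) + 7 = 4.
Step 3. [(((x - 2) + 1) - 6) + 7 = 4] 7 comes off first (subtract 7). So sub: ((x - 2) + 1) - 6 = -3.
Step 4. [((x - 2) + 1) - 6 = -3] the outer -6 inverts by adding 6 ⇒ sub: (x - 2) + 1 = 3.
Step 5. [(x - 2) + 1 = 3] peel the +1: subtract 1 from each side ⇒ sub: x - 2 = 2.
Step 6. [x - 2 = 2] -2 is outermost — add 2 both sides ⇒ sub: x = 4.

Answer: x ∈ {4}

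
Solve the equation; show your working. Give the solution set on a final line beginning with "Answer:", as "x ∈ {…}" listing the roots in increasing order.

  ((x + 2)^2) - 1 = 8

Step 1. [((x + 2)^2) - 1 = 8] the outer -1 inverts by adding 1, so sub: (x + 2)^2 = 9.
Step 2. [(x + 2)^2 = 9] 9 ≥ 0, LHS is (·)² — take ±√. So sqrt: x + 2 = 3 or -3.
Step 3. [x + 2 = 3 or -3] the outer +2 inverts by subtracting 2 ⇒ sub: x = 1 or -5.

Answer: x ∈ {-5, 1}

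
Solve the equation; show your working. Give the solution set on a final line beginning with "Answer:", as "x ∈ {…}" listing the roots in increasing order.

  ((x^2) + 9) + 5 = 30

Step 1. [((x^2) + 9) + 5 = 30] +5 is outermost — subtract 5 both sides. So sub: (x^2) + 9 = 25.
Step 2. [(x^2) + 9 = 25] the outer +9 inverts by subtracting 9. So sub: x^2 = 16.
Step 3. [x^2 = 16] √ both sides: 16 ≥ 0 gives two branches ⇒ sqrt: x = 4 or -4.

Answer: x ∈ {-4, 4}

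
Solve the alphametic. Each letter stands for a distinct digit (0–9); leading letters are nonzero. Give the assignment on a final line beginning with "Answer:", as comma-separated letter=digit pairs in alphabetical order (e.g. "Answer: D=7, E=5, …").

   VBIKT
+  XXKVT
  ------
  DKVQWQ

Step 1. [col 1: T + T ≡ Q (mod 10)] no forcing yet in column 1 (carry-in 0); T=3 is free and consistent — try it ⇒ T=3.
Step 2. [col 1: T + T ≡ Q (mod 10)] in column 1 we have T+T≡Q with carry-in 0; given T=3 and digits 3 already taken and all letters distinct, that pins Q to 6 ⇒ Q=6.
Step 3. [col 2: K + V ≡ W (mod 10)] several values work for W in column 2 (K + V ≡ W (mod 10), carry-in 0); try W=9. So W=9.
Step 4. [col 2: K + V ≡ W (mod 10)] no forcing yet in column 2 (carry-in 0); K=4 is free and consistent — try it. So K=4.
Step 5. [col 2: K + V ≡ W (mod 10)] column 2: given K=4, W=9, carry-in 0, and digits 3,4,6,9 already taken and all letters distinct, K+V≡W (mod 10) forces V=5 ⇒ V=5.
Step 6. [col 3: I + K ≡ Q (mod 10)] column 3 reads I+K+carry(0)=Q with K=4, Q=6; with digits 3,4,5,6,9 already taken and all letters distinct, the only value for I is 2 ⇒ I=2.
Step 7. [col 4: B + X ≡ V (mod 10)] several values work for X in column 4 (B + X ≡ V (mod 10), carry-in 0); try X=8. So X=8.
Step 8. [col 4: B + X ≡ V (mod 10)] column 4: given X=8, V=5, carry-in 0, and digits 2,3,4,5,6,8,9 already taken and all letters distinct, B+X≡V (mod 10) forces B=7. So B=7.
Step 9. [col 6: carry → D] in column 6 we have ·+·≡D with carry-in 1; given nothing yet and digits 2,3,4,5,6,7,8,9 already taken and all letters distinct, that pins D to 1. So D=1.

Answer: B=7, D=1, I=2, K=4, Q=6, T=3, V=5, W=9, X=8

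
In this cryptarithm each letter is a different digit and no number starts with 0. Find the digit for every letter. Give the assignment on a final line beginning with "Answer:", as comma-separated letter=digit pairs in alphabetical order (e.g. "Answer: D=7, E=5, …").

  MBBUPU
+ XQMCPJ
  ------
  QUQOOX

Step 1. [col 1: U + J ≡ X (mod 10)] X=5 is one option consistent with column 1 (U + J ≡ X (mod 10), carry-in 0) — take it. So X=5.
Step 2. [col 1: U + J ≡ X (mod 10)] several values work for J in column 1 (U + J ≡ X (mod 10), carry-in 0); try J=2, so J=2.
Step 3. [col 1: U + J ≡ X (mod 10)] from column 1 (J=2, X=5, carry-in 0, digits 2,5 already taken and all letters distinct): U must equal 3 ⇒ U=3.
Step 4. [col 2: P + P ≡ O (mod 10)] several values work for P in column 2 (P + P ≡ O (mod 10), carry-in 0); try P=9, so P=9.
Step 5. [col 2: P + P ≡ O (mod 10)] in column 2 we have P+P≡O with carry-in 0; given P=9 and digits 2,3,5,9 already taken and all letters distinct, that pins O to 8 ⇒ O=8.
Step 6. [col 3: U + C ≡ O (mod 10)] in column 3 we have U+C≡O with carry-in 1; given U=3, O=8 and digits 2,3,5,8,9 already taken and all letters distinct, that pins C to 4, so C=4.
Step 7. [col 4: B + M ≡ Q (mod 10)] in column 4 we have B+M≡Q with carry-in 0; given nothing yet and digits 2,3,4,5,8,9 already taken and all letters distinct, that pins Q to 7 ⇒ Q=7.
Step 8. [col 4: B + M ≡ Q (mod 10)] column 4 (B + M ≡ Q (mod 10), carry-in 0) doesn't pin M yet; pick M=1 and continue ⇒ M=1.
Step 9. [col 4: B + M ≡ Q (mod 10)] column 4 reads B+M+carry(0)=Q with M=1, Q=7; with digits 1,2,3,4,5,7,8,9 already taken and all letters distinct, the only value for B is 6, so B=6.

Answer: B=6, C=4, J=2, M=1, O=8, P=9, Q=7, U=3, X=5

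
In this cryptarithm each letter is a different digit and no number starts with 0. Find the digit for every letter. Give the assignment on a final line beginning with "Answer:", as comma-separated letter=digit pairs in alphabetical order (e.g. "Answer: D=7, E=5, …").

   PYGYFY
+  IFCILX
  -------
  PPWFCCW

Step 1. [col 1: Y + X ≡ W (mod 10)] column 1 (Y + X ≡ W (mod 10), carry-in 0) doesn't pin Y yet; pick Y=8 and continue. So Y=8.
Step 2. [P] adding two 6-digit numbers gives at most 6+1 digits, and here it does — P is that final carry and must be 1. So P=1.
Step 3. [col 1: Y + X ≡ W (mod 10)] column 1 (Y + X ≡ W (mod 10), carry-in 0) doesn't pin W yet; pick W=3 and continue ⇒ W=3.
Step 4. [col 1: Y + X ≡ W (mod 10)] from column 1 (Y=8, W=3, carry-in 0, digits 1,3,8 already taken and all letters distinct): X must equal 5. So X=5.
Step 5. [col 2: F + L ≡ C (mod 10)] no forcing yet in column 2 (carry-in 1); C=7 is free and consistent — try it, so C=7.
Step 6. [col 2: F + L ≡ C (mod 10)] column 2 (F + L ≡ C (mod 10), carry-in 1) doesn't pin F yet; pick F=4 and continue, so F=4.
Step 7. [col 2: F + L ≡ C (mod 10)] column 2: given F=4, C=7, carry-in 1, and digits 1,3,4,5,7,8 already taken and all letters distinct, F+L≡C (mod 10) forces L=2. So L=2.
Step 8. [col 3: Y + I ≡ C (mod 10)] from column 3 (Y=8, C=7, carry-in 0, digits 1,2,3,4,5,7,8 already taken and all letters distinct): I must equal 9. So I=9.
Step 9. [col 4: G + C ≡ F (mod 10)] from column 4 (C=7, F=4, carry-in 1, digits 1,2,3,4,5,7,8,9 already taken and all letters distinct): G must equal 6. So G=6.

Answer: C=7, F=4, G=6, I=9, L=2, P=1, W=3, X=5, Y=8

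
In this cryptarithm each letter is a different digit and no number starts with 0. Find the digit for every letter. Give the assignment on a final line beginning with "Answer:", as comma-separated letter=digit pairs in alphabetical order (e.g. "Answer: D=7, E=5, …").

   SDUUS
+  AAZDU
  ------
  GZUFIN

Step 1. [col 1: S + U ≡ N (mod 10)] no forcing yet in column 1 (carry-in 0); N=7 is free and consistent — try it. So N=7.
Step 2. [G] adding two 5-digit numbers gives at most 5+1 digits, and here it does — G is that final carry and must be 1 ⇒ G=1.
Step 3. [col 1: S + U ≡ N (mod 10)] several values work for S in column 1 (S + U ≡ N (mod 10), carry-in 0); try S=3, so S=3.
Step 4. [col 1: S + U ≡ N (mod 10)] in column 1 we have S+U≡N with carry-in 0; given S=3, N=7 and digits 1,3,7 already taken and all letters distinct, that pins U to 4, so U=4.
Step 5. [col 2: U + D ≡ I (mod 10)] I=2 is one option consistent with column 2 (U + D ≡ I (mod 10), carry-in 0) — take it. So I=2.
Step 6. [col 2: U + D ≡ I (mod 10)] column 2: given U=4, I=2, carry-in 0, and digits 1,2,3,4,7 already taken and all letters distinct, U+D≡I (mod 10) forces D=8, so D=8.
Step 7. [col 3: U + Z ≡ F (mod 10)] Z=0 is one option consistent with column 3 (U + Z ≡ F (mod 10), carry-in 1) — take it. So Z=0.
Step 8. [col 3: U + Z ≡ F (mod 10)] column 3 reads U+Z+carry(1)=F with U=4, Z=0; with digits 0,1,2,3,4,7,8 already taken and all letters distinct, the only value for F is 5. So F=5.
Step 9. [col 4: D + A ≡ U (mod 10)] column 4: given D=8, U=4, carry-in 0, and digits 0,1,2,3,4,5,7,8 already taken and all letters distinct, D+A≡U (mod 10) forces A=6 ⇒ A=6.

Answer: A=6, D=8, F=5, G=1, I=2, N=7, S=3, U=4, Z=0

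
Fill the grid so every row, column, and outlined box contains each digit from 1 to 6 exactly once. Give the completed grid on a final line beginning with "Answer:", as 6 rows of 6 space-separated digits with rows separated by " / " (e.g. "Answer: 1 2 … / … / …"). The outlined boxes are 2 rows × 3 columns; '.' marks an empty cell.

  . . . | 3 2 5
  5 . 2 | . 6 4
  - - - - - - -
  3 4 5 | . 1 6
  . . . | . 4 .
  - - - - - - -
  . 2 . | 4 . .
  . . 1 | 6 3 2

Step 1. [r4c3∈{6}] r4c3 has the single candidate 6 ⇒ r4c3=6.
Step 2. [r4c2∈{1}] r4c2's peers cover all but 1, so r4c2=1.
Step 3. [r1c1∈{1,4,6}] in row 1, 1 fits only at r1c1, so r1c1=1.
Step 4. [r3c4∈{2}] r3c4 is down to just 2. So r3c4=2.
Step 5. [r5c1∈{6}] r5c1's peers cover all but 6. So r5c1=6.
Step 6. [r4c4∈{5}] r4c4 has the single candidate 5 ⇒ r4c4=5.
Step 7. [r1c3∈{4}] r1c3 is down to just 4, so r1c3=4.
Step 8. [r4c6∈{3}] r4c6's peers cover all but 3, so r4c6=3.
Step 9. [r5c5∈{5}] r5c5 has the single candidate 5. So r5c5=5.
Step 10. [r2c2∈{3}] r2c2 is down to just 3, so r2c2=3.
Step 11. [r6c2∈{5}] only 5 remains possible at r6c2 ⇒ r6c2=5.
Step 12. [r6c1∈{4}] only 4 remains possible at r6c1 ⇒ r6c1=4.
Step 13. [r2c4∈{1}] only 1 remains possible at r2c4. So r2c4=1.
Step 14. [r5c6∈{1}] r5c6 is down to just 1. So r5c6=1.
Step 15. [r4c1∈{2}] r4c1 is down to just 2 ⇒ r4c1=2.
Step 16. [r5c3∈{3}] nothing but 3 survives at r5c3 ⇒ r5c3=3.
Step 17. [r1c2∈{6}] r1c2 is down to just 6, so r1c2=6.

Answer: 1 6 4 3 2 5 / 5 3 2 1 6 4 / 3 4 5 2 1 6 / 2 1 6 5 4 3 / 6 2 3 4 5 1 / 4 5 1 6 3 2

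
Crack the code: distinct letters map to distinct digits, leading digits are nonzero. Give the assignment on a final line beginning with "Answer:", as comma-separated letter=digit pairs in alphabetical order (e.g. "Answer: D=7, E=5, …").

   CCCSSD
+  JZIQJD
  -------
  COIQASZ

Step 1. [col 1: D + D ≡ Z (mod 10)] Z=2 is one option consistent with column 1 (D + D ≡ Z (mod 10), carry-in 0) — take it, so Z=2.
Step 2. [col 1: D + D ≡ Z (mod 10)] column 1 (D + D ≡ Z (mod 10), carry-in 0) doesn't pin D yet; pick D=6 and continue, so D=6.
Step 3. [col 2: S + J ≡ S (mod 10)] column 2 reads S+J+carry(1)=S with nothing yet; with digits 2,6 already taken and all letters distinct, the only value for J is 9, so J=9.
Step 4. [col 2: S + J ≡ S (mod 10)] no forcing yet in column 2 (carry-in 1); S=8 is free and consistent — try it, so S=8.
Step 5. [col 3: S + Q ≡ A (mod 10)] Q=5 is one option consistent with column 3 (S + Q ≡ A (mod 10), carry-in 1) — take it, so Q=5.
Step 6. [col 3: S + Q ≡ A (mod 10)] column 3: given S=8, Q=5, carry-in 1, and digits 2,5,6,8,9 already taken and all letters distinct, S+Q≡A (mod 10) forces A=4, so A=4.
Step 7. [col 4: C + I ≡ Q (mod 10)] column 4 (C + I ≡ Q (mod 10), carry-in 1) doesn't pin C yet; pick C=1 and continue, so C=1.
Step 8. [col 4: C + I ≡ Q (mod 10)] column 4 reads C+I+carry(1)=Q with C=1, Q=5; with digits 1,2,4,5,6,8,9 already taken and all letters distinct, the only value for I is 3, so I=3.
Step 9. [col 6: C + J ≡ O (mod 10)] in column 6 we have C+J≡O with carry-in 0; given C=1, J=9 and digits 1,2,3,4,5,6,8,9 already taken and all letters distinct, that pins O to 0 ⇒ O=0.

Answer: A=4, C=1, D=6, I=3, J=9, O=0, Q=5, S=8, Z=2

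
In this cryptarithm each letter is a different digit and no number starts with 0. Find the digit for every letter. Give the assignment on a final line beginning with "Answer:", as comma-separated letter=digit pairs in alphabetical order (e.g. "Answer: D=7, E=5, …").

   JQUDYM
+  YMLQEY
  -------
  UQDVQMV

Step 1. [col 1: M + Y ≡ V (mod 10)] M=6 is one option consistent with column 1 (M + Y ≡ V (mod 10), carry-in 0) — take it ⇒ M=6.
Step 2. [col 1: M + Y ≡ V (mod 10)] several values work for Y in column 1 (M + Y ≡ V (mod 10), carry-in 0); try Y=8, so Y=8.
Step 3. [col 1: M + Y ≡ V (mod 10)] in column 1 we have M+Y≡V with carry-in 0; given M=6, Y=8 and digits 6,8 already taken and all letters distinct, that pins V to 4. So V=4.
Step 4. [U] adding two 6-digit numbers gives at most 6+1 digits, and here it does — U is that final carry and must be 1, so U=1.
Step 5. [col 2: Y + E ≡ M (mod 10)] column 2 reads Y+E+carry(1)=M with Y=8, M=6; with digits 1,4,6,8 already taken and all letters distinct, the only value for E is 7, so E=7.
Step 6. [col 3: D + Q ≡ Q (mod 10)] column 3: given nothing yet, carry-in 1, and digits 1,4,6,7,8 already taken and all letters distinct, D+Q≡Q (mod 10) forces D=9, so D=9.
Step 7. [col 3: D + Q ≡ Q (mod 10)] several values work for Q in column 3 (D + Q ≡ Q (mod 10), carry-in 1); try Q=3, so Q=3.
Step 8. [col 4: U + L ≡ V (mod 10)] from column 4 (U=1, V=4, carry-in 1, digits 1,3,4,6,7,8,9 already taken and all letters distinct): L must equal 2, so L=2.
Step 9. [col 6: J + Y ≡ Q (mod 10)] column 6: given Y=8, Q=3, carry-in 0, and digits 1,2,3,4,6,7,8,9 already taken and all letters distinct, J+Y≡Q (mod 10) forces J=5. So J=5.

Answer: D=9, E=7, J=5, L=2, M=6, Q=3, U=1, V=4, Y=8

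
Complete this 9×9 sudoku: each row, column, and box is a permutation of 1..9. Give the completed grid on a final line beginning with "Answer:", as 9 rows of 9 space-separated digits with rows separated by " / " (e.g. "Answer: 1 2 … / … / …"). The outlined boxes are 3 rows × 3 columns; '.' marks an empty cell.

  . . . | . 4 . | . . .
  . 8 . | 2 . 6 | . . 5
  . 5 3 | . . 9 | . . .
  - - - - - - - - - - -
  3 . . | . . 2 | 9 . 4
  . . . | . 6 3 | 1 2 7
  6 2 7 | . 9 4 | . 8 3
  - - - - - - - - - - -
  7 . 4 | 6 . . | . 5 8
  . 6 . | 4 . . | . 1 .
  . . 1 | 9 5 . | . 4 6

Step 1. [r2c3∈{9}] r2c3's peers cover all but 9, so r2c3=9.
Step 2. [r1c4∈{1,3,5,7,8}] in col 4, 3 fits only at r1c4. So r1c4=3.
Step 3. [r6c4∈{1,5}] r6c4 is the only open cell in row 6 admitting 1 ⇒ r6c4=1.
Step 4. [r1c2∈{1,7}] 7 has one home in col 2: r1c2 ⇒ r1c2=7.
Step 5. [r1c3∈{2,6}] col 3 places 6 nowhere but r1c3 ⇒ r1c3=6.
Step 6. [r8c3∈{2,5,8}] col 3 places 2 nowhere but r8c3, so r8c3=2.
Step 7. [r9c7∈{2,3,7}] 2 has one home in row 9: r9c7 ⇒ r9c7=2.
Step 8. [r8c7∈{3,7}] across box 9, 7 lands solely at r8c7 ⇒ r8c7=7.
Step 9. [r8c6∈{8}] nothing but 8 survives at r8c6, so r8c6=8.
Step 10. [r7c7∈{3}] only 3 remains possible at r7c7 ⇒ r7c7=3.
Step 11. [r3c7∈{4,6,8}] col 7 places 6 nowhere but r3c7, so r3c7=6.
Step 12. [r3c1∈{1,2,4}] row 3 places 4 nowhere but r3c1 ⇒ r3c1=4.
Step 13. [r3c8∈{7}] r3c8's peers cover all but 7 ⇒ r3c8=7.
Step 14. [r3c4∈{8}] r3c4's peers cover all but 8, so r3c4=8.
Step 15. [r3c5∈{1}] r3c5 has the single candidate 1. So r3c5=1.
Step 16. [r1c9∈{1,2,9}] in col 9, 1 fits only at r1c9, so r1c9=1.
Step 17. [r5c4∈{5}] only 5 remains possible at r5c4. So r5c4=5.
Step 18. [r5c3∈{8}] nothing but 8 survives at r5c3 ⇒ r5c3=8.
Step 19. [r5c1∈{9}] r5c1 has the single candidate 9, so r5c1=9.
Step 20. [r4c4∈{7}] r4c4's peers cover all but 7, so r4c4=7.
Step 21. [r1c6∈{5}] r1c6's peers cover all but 5 ⇒ r1c6=5.
Step 22. [r2c1∈{1}] only 1 remains possible at r2c1, so r2c1=1.
Step 23. [r8c5∈{3}] only 3 remains possible at r8c5 ⇒ r8c5=3.
Step 24. [r5c2∈{4}] r5c2 is down to just 4, so r5c2=4.
Step 25. [r2c8∈{3}] r2c8 is down to just 3. So r2c8=3.
Step 26. [r7c2∈{9}] r7c2 is down to just 9, so r7c2=9.
Step 27. [r2c5∈{7}] r2c5 is down to just 7. So r2c5=7.
Step 28. [r7c5∈{2}] nothing but 2 survives at r7c5 ⇒ r7c5=2.
Step 29. [r1c7∈{8}] r1c7's peers cover all but 8. So r1c7=8.
Step 30. [r8c1∈{5}] r8c1 is down to just 5. So r8c1=5.
Step 31. [r4c8∈{6}] only 6 remains possible at r4c8. So r4c8=6.
Step 32. [r2c7∈{4}] nothing but 4 survives at r2c7 ⇒ r2c7=4.
Step 33. [r6c7∈{5}] r6c7 has the single candidate 5. So r6c7=5.
Step 34. [r4c3∈{5}] r4c3 has the single candidate 5. So r4c3=5.
Step 35. [r1c8∈{9}] r1c8 is down to just 9. So r1c8=9.
Step 36. [r3c9∈{2}] r3c9's peers cover all but 2 ⇒ r3c9=2.
Step 37. [r9c1∈{8}] r9c1 is down to just 8 ⇒ r9c1=8.
Step 38. [r1c1∈{2}] r1c1's peers cover all but 2 ⇒ r1c1=2.
Step 39. [r8c9∈{9}] r8c9 is down to just 9. So r8c9=9.
Step 40. [r4c2∈{1}] only 1 remains possible at r4c2. So r4c2=1.
Step 41. [r4c5∈{8}] r4c5's peers cover all but 8. So r4c5=8.
Step 42. [r9c6∈{7}] r9c6's peers cover all but 7. So r9c6=7.
Step 43. [r7c6∈{1}] only 1 remains possible at r7c6. So r7c6=1.
Step 44. [r9c2∈{3}] nothing but 3 survives at r9c2 ⇒ r9c2=3.

Answer: 2 7 6 3 4 5 8 9 1 / 1 8 9 2 7 6 4 3 5 / 4 5 3 8 1 9 6 7 2 / 3 1 5 7 8 2 9 6 4 / 9 4 8 5 6 3 1 2 7 / 6 2 7 1 9 4 5 8 3 / 7 9 4 6 2 1 3 5 8 / 5 6 2 4 3 8 7 1 9 / 8 3 1 9 5 7 2 4 6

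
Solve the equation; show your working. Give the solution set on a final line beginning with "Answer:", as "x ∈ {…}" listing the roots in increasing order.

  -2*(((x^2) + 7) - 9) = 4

Step 1. [-2*(((x^2) + 7) - 9) = 4] leading coefficient -2: divide by -2 ⇒ div: ((x^2) + 7) - 9 = -2.
Step 2. [((x^2) + 7) - 9 = -2] the outer -9 inverts by adding 9 ⇒ sub: (x^2) + 7 = 7.
Step 3. [(x^2) + 7 = 7] the outer +7 inverts by subtracting 7 ⇒ sub: x^2 = 0.
Step 4. [x^2 = 0] LHS squared, RHS 0 ≥ 0: apply √ (±). So sqrt: x = 0.

Answer: x ∈ {0}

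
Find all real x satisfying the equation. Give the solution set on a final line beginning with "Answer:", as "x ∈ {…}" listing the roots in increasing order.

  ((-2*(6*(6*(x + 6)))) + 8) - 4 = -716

Step 1. [((-2*(6*(6*(x + 6)))) + 8) - 4 = -716] add 4: x sits inside (… - 4) ⇒ sub: (-2*(6*(6*(x + 6)))) + 8 = -712.
Step 2. [(-2*(6*(6*(x + 6)))) + 8 = -712] -2 | LHS and -2 | -712: pull -2 out, so factor: (6*(6*(x + 6))) - 4 = 356.
Step 3. [(6*(6*(x + 6))) - 4 = 356] the outer -4 inverts by adding 4, so sub: 6*(6*(x + 6)) = 360.
Step 4. [6*(6*(x + 6)) = 360] 6·(inner) — divide through by 6. So div: 6*(x + 6) = 60.
Step 5. [6*(x + 6) = 60] leading coefficient 6: divide by 6, so div: x + 6 = 10.
Step 6. [x + 6 = 10] 6 comes off first (subtract 6) ⇒ sub: x = 4.

Answer: x ∈ {4}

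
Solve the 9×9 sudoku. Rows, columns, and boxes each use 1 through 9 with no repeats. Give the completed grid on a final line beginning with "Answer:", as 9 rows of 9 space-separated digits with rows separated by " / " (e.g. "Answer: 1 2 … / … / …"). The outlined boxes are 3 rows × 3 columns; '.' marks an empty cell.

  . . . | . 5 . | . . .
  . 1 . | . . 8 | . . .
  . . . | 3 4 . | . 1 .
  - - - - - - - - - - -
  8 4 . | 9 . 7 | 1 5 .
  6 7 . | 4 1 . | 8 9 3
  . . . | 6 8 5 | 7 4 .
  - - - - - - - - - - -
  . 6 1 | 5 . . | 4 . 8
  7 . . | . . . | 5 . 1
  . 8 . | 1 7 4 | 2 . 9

Step 1. [r6c9∈{2}] nothing but 2 survives at r6c9, so r6c9=2.
Step 2. [r3c2∈{2,5,9}] r3c2 is the only open cell in col 2 admitting 5 ⇒ r3c2=5.
Step 3. [r5c6∈{2}] r5c6 has the single candidate 2 ⇒ r5c6=2.
Step 4. [r3c3∈{2,6,7,8,9}] 8 has one home in row 3: r3c3. So r3c3=8.
Step 5. [r3c1∈{2,9}] r3c1 is the only open cell in row 3 admitting 2. So r3c1=2.
Step 6. [r3c9∈{6,7}] in row 3, 7 fits only at r3c9, so r3c9=7.
Step 7. [r8c2∈{2,3,9}] r8c2 is the only open cell in col 2 admitting 2 ⇒ r8c2=2.
Step 8. [r9c8∈{3,6}] row 9 places 6 nowhere but r9c8. So r9c8=6.
Step 9. [r8c8∈{3}] nothing but 3 survives at r8c8 ⇒ r8c8=3.
Step 10. [r8c3∈{4,9}] 4 has one home in row 8: r8c3. So r8c3=4.
Step 11. [r7c1∈{3,9}] 9 has one home in box 7: r7c1. So r7c1=9.
Step 12. [r2c8∈{2}] r2c8's peers cover all but 2 ⇒ r2c8=2.
Step 13. [r9c1∈{3,5}] 5 has one home in col 1: r9c1, so r9c1=5.
Step 14. [r9c3∈{3}] nothing but 3 survives at r9c3. So r9c3=3.
Step 15. [r6c3∈{9}] r6c3 is down to just 9, so r6c3=9.
Step 16. [r1c2∈{3,9}] r1c2 is the only open cell in col 2 admitting 9 ⇒ r1c2=9.
Step 17. [r4c9∈{6}] r4c9 has the single candidate 6, so r4c9=6.
Step 18. [r1c9∈{4}] only 4 remains possible at r1c9. So r1c9=4.
Step 19. [r1c1∈{3}] only 3 remains possible at r1c1 ⇒ r1c1=3.
Step 20. [r1c7∈{6}] only 6 remains possible at r1c7, so r1c7=6.
Step 21. [r3c6∈{6,9}] across row 3, 6 lands solely at r3c6. So r3c6=6.
Step 22. [r2c4∈{7}] r2c4 has the single candidate 7. So r2c4=7.
Step 23. [r2c5∈{9}] r2c5's peers cover all but 9, so r2c5=9.
Step 24. [r7c6∈{3}] r7c6's peers cover all but 3 ⇒ r7c6=3.
Step 25. [r8c4∈{8}] r8c4 has the single candidate 8. So r8c4=8.
Step 26. [r1c8∈{8}] r1c8 has the single candidate 8 ⇒ r1c8=8.
Step 27. [r3c7∈{9}] nothing but 9 survives at r3c7. So r3c7=9.
Step 28. [r6c2∈{3}] only 3 remains possible at r6c2. So r6c2=3.
Step 29. [r2c9∈{5}] r2c9 is down to just 5, so r2c9=5.
Step 30. [r2c3∈{6}] r2c3 is down to just 6. So r2c3=6.
Step 31. [r8c5∈{6}] r8c5's peers cover all but 6, so r8c5=6.
Step 32. [r5c3∈{5}] only 5 remains possible at r5c3, so r5c3=5.
Step 33. [r8c6∈{9}] r8c6 has the single candidate 9, so r8c6=9.
Step 34. [r2c7∈{3}] r2c7's peers cover all but 3 ⇒ r2c7=3.
Step 35. [r4c5∈{3}] r4c5 has the single candidate 3 ⇒ r4c5=3.
Step 36. [r6c1∈{1}] r6c1's peers cover all but 1, so r6c1=1.
Step 37. [r1c4∈{2}] r1c4 has the single candidate 2 ⇒ r1c4=2.
Step 38. [r7c5∈{2}] nothing but 2 survives at r7c5, so r7c5=2.
Step 39. [r1c6∈{1}] only 1 remains possible at r1c6 ⇒ r1c6=1.
Step 40. [r1c3∈{7}] r1c3 is down to just 7, so r1c3=7.
Step 41. [r7c8∈{7}] only 7 remains possible at r7c8. So r7c8=7.
Step 42. [r4c3∈{2}] r4c3 has the single candidate 2 ⇒ r4c3=2.
Step 43. [r2c1∈{4}] nothing but 4 survives at r2c1 ⇒ r2c1=4.

Answer: 3 9 7 2 5 1 6 8 4 / 4 1 6 7 9 8 3 2 5 / 2 5 8 3 4 6 9 1 7 / 8 4 2 9 3 7 1 5 6 / 6 7 5 4 1 2 8 9 3 / 1 3 9 6 8 5 7 4 2 / 9 6 1 5 2 3 4 7 8 / 7 2 4 8 6 9 5 3 1 / 5 8 3 1 7 4 2 6 9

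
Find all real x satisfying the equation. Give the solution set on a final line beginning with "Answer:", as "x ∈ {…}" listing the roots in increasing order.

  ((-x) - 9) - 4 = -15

Step 1. [((-x) - 9) - 4 = -15] 4 comes off first (add 4) ⇒ sub: (-x) - 9 = -11.
Step 2. [(-x) - 9 = -11] peel the -9: add 9 from each side. So sub: -x = -2.
Step 3. [-x = -2] flip signs both sides ⇒ neg: x = 2.

Answer: x ∈ {2}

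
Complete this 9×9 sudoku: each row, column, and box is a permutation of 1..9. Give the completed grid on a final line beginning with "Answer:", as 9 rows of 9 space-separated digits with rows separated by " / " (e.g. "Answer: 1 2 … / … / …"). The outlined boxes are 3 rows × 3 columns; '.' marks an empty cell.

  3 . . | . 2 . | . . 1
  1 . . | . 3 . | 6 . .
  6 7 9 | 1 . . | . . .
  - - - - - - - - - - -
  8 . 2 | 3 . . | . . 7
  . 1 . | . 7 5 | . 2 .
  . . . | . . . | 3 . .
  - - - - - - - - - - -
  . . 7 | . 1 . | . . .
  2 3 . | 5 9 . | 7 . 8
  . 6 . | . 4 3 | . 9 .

Step 1. [r9c1∈{5}] nothing but 5 survives at r9c1. So r9c1=5.
Step 2. [r8c6∈{6}] r8c6's peers cover all but 6 ⇒ r8c6=6.
Step 3. [r1c4∈{4,6,7,8,9}] 6 has one home in row 1: r1c4. So r1c4=6.
Step 4. [r9c9∈{2}] nothing but 2 survives at r9c9. So r9c9=2.
Step 5. [r3c5∈{5,8}] across col 5, 5 lands solely at r3c5 ⇒ r3c5=5.
Step 6. [r6c5∈{6,8}] r6c5 is the only open cell in col 5 admitting 8 ⇒ r6c5=8.
Step 7. [r5c7∈{4,8,9}] in row 5, 8 fits only at r5c7, so r5c7=8.
Step 8. [r2c2∈{2,4,5,8}] across row 2, 2 lands solely at r2c2 ⇒ r2c2=2.
Step 9. [r9c7∈{1}] r9c7 is down to just 1 ⇒ r9c7=1.
Step 10. [r8c8∈{4}] r8c8 has the single candidate 4 ⇒ r8c8=4.
Step 11. [r9c3∈{8}] r9c3 is down to just 8 ⇒ r9c3=8.
Step 12. [r7c7∈{5}] r7c7 is down to just 5. So r7c7=5.
Step 13. [r1c2∈{4,5,8}] in col 2, 8 fits only at r1c2 ⇒ r1c2=8.
Step 14. [r5c3∈{3,4,6}] in row 5, 3 fits only at r5c3. So r5c3=3.
Step 15. [r5c9∈{4,6,9}] 6 has one home in row 5: r5c9 ⇒ r5c9=6.
Step 16. [r6c3∈{4,5,6}] across row 6, 6 lands solely at r6c3. So r6c3=6.
Step 17. [r7c9∈{3}] only 3 remains possible at r7c9, so r7c9=3.
Step 18. [r3c9∈{4}] r3c9 has the single candidate 4, so r3c9=4.
Step 19. [r3c6∈{8}] only 8 remains possible at r3c6, so r3c6=8.
Step 20. [r4c7∈{4,9}] in col 7, 4 fits only at r4c7 ⇒ r4c7=4.
Step 21. [r6c9∈{5,9}] r6c9 is the only open cell in box 6 admitting 9, so r6c9=9.
Step 22. [r2c9∈{5}] r2c9 is down to just 5 ⇒ r2c9=5.
Step 23. [r2c3∈{4}] r2c3 has the single candidate 4, so r2c3=4.
Step 24. [r1c6∈{4,7,9}] across row 1, 4 lands solely at r1c6. So r1c6=4.
Step 25. [r2c6∈{7,9}] in col 6, 7 fits only at r2c6 ⇒ r2c6=7.
Step 26. [r4c6∈{1,9}] r4c6 is the only open cell in col 6 admitting 9 ⇒ r4c6=9.
Step 27. [r4c8∈{1,5}] 1 has one home in row 4: r4c8, so r4c8=1.
Step 28. [r7c6∈{2}] r7c6 is down to just 2. So r7c6=2.
Step 29. [r5c1∈{4,9}] in row 5, 9 fits only at r5c1 ⇒ r5c1=9.
Step 30. [r7c1∈{4}] r7c1's peers cover all but 4. So r7c1=4.
Step 31. [r6c2∈{4,5}] 4 has one home in col 2: r6c2, so r6c2=4.
Step 32. [r6c1∈{7}] r6c1 is down to just 7, so r6c1=7.
Step 33. [r1c8∈{7}] nothing but 7 survives at r1c8 ⇒ r1c8=7.
Step 34. [r2c8∈{8}] r2c8 is down to just 8, so r2c8=8.
Step 35. [r7c4∈{8}] r7c4 has the single candidate 8, so r7c4=8.
Step 36. [r2c4∈{9}] only 9 remains possible at r2c4, so r2c4=9.
Step 37. [r6c4∈{2}] r6c4 has the single candidate 2. So r6c4=2.
Step 38. [r4c2∈{5}] nothing but 5 survives at r4c2 ⇒ r4c2=5.
Step 39. [r1c3∈{5}] only 5 remains possible at r1c3. So r1c3=5.
Step 40. [r5c4∈{4}] only 4 remains possible at r5c4. So r5c4=4.
Step 41. [r7c2∈{9}] r7c2's peers cover all but 9. So r7c2=9.
Step 42. [r1c7∈{9}] nothing but 9 survives at r1c7. So r1c7=9.
Step 43. [r6c8∈{5}] r6c8 is down to just 5, so r6c8=5.
Step 44. [r9c4∈{7}] r9c4 is down to just 7, so r9c4=7.
Step 45. [r4c5∈{6}] only 6 remains possible at r4c5. So r4c5=6.
Step 46. [r7c8∈{6}] r7c8 has the single candidate 6. So r7c8=6.
Step 47. [r6c6∈{1}] nothing but 1 survives at r6c6, so r6c6=1.
Step 48. [r3c8∈{3}] r3c8 has the single candidate 3 ⇒ r3c8=3.
Step 49. [r3c7∈{2}] nothing but 2 survives at r3c7 ⇒ r3c7=2.
Step 50. [r8c3∈{1}] r8c3's peers cover all but 1 ⇒ r8c3=1.

Answer: 3 8 5 6 2 4 9 7 1 / 1 2 4 9 3 7 6 8 5 / 6 7 9 1 5 8 2 3 4 / 8 5 2 3 6 9 4 1 7 / 9 1 3 4 7 5 8 2 6 / 7 4 6 2 8 1 3 5 9 / 4 9 7 8 1 2 5 6 3 / 2 3 1 5 9 6 7 4 8 / 5 6 8 7 4 3 1 9 2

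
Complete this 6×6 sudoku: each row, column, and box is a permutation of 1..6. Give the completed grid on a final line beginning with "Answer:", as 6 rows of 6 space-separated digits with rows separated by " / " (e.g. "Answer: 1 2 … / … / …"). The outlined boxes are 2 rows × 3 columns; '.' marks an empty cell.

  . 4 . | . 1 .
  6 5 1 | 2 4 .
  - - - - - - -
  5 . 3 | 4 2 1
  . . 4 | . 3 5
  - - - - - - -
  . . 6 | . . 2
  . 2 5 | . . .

Step 1. [r1c1∈{2,3}] 3 has one home in box 1: r1c1. So r1c1=3.
Step 2. [r4c4∈{6}] r4c4's peers cover all but 6. So r4c4=6.
Step 3. [r6c6∈{3,4,6}] in col 6, 4 fits only at r6c6, so r6c6=4.
Step 4. [r6c1∈{1}] only 1 remains possible at r6c1. So r6c1=1.
Step 5. [r5c4∈{1,3,5}] row 5 places 1 nowhere but r5c4. So r5c4=1.
Step 6. [r2c6∈{3}] r2c6 is down to just 3 ⇒ r2c6=3.
Step 7. [r5c2∈{3}] r5c2 is down to just 3. So r5c2=3.
Step 8. [r4c2∈{1}] r4c2 is down to just 1 ⇒ r4c2=1.
Step 9. [r6c5∈{6}] r6c5 has the single candidate 6 ⇒ r6c5=6.
Step 10. [r1c3∈{2}] nothing but 2 survives at r1c3, so r1c3=2.
Step 11. [r1c4∈{5}] only 5 remains possible at r1c4, so r1c4=5.
Step 12. [r4c1∈{2}] r4c1's peers cover all but 2, so r4c1=2.
Step 13. [r6c4∈{3}] r6c4 is down to just 3 ⇒ r6c4=3.
Step 14. [r5c1∈{4}] r5c1 is down to just 4 ⇒ r5c1=4.
Step 15. [r5c5∈{5}] nothing but 5 survives at r5c5, so r5c5=5.
Step 16. [r3c2∈{6}] only 6 remains possible at r3c2, so r3c2=6.
Step 17. [r1c6∈{6}] r1c6's peers cover all but 6, so r1c6=6.

Answer: 3 4 2 5 1 6 / 6 5 1 2 4 3 / 5 6 3 4 2 1 / 2 1 4 6 3 5 / 4 3 6 1 5 2 / 1 2 5 3 6 4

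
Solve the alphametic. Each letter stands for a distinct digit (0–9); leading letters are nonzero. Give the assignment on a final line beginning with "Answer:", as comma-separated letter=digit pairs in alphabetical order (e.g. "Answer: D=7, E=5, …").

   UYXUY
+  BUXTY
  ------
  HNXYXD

Step 1. [col 1: Y + Y ≡ D (mod 10)] Y=5 is one option consistent with column 1 (Y + Y ≡ D (mod 10), carry-in 0) — take it, so Y=5.
Step 2. [col 1: Y + Y ≡ D (mod 10)] from column 1 (Y=5, carry-in 0, digits 5 already taken and all letters distinct): D must equal 0. So D=0.
Step 3. [H] H is the leading digit of a 6-digit sum of two 5-digit numbers; the final carry is exactly 1, so H=1.
Step 4. [col 2: U + T ≡ X (mod 10)] no forcing yet in column 2 (carry-in 1); T=4 is free and consistent — try it, so T=4.
Step 5. [col 2: U + T ≡ X (mod 10)] several values work for U in column 2 (U + T ≡ X (mod 10), carry-in 1); try U=7. So U=7.
Step 6. [col 2: U + T ≡ X (mod 10)] column 2: given U=7, T=4, carry-in 1, and digits 0,1,4,5,7 already taken and all letters distinct, U+T≡X (mod 10) forces X=2. So X=2.
Step 7. [col 5: U + B ≡ N (mod 10)] column 5 reads U+B+carry(1)=N with U=7; with digits 0,1,2,4,5,7 already taken and all letters distinct, the only value for N is 6, so N=6.
Step 8. [col 5: U + B ≡ N (mod 10)] column 5 reads U+B+carry(1)=N with U=7, N=6; with digits 0,1,2,4,5,6,7 already taken and all letters distinct, the only value for B is 8. So B=8.

Answer: B=8, D=0, H=1, N=6, T=4, U=7, X=2, Y=5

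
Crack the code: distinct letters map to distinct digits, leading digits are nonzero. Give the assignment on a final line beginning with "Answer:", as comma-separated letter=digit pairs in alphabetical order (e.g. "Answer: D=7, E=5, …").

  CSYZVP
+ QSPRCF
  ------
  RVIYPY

Step 1. [col 1: P + F ≡ Y (mod 10)] no forcing yet in column 1 (carry-in 0); P=6 is free and consistent — try it. So P=6.
Step 2. [col 1: P + F ≡ Y (mod 10)] column 1 (P + F ≡ Y (mod 10), carry-in 0) doesn't pin Y yet; pick Y=5 and continue, so Y=5.
Step 3. [col 1: P + F ≡ Y (mod 10)] column 1: given P=6, Y=5, carry-in 0, and digits 5,6 already taken and all letters distinct, P+F≡Y (mod 10) forces F=9 ⇒ F=9.
Step 4. [col 2: V + C ≡ P (mod 10)] column 2 (V + C ≡ P (mod 10), carry-in 1) doesn't pin C yet; pick C=4 and continue, so C=4.
Step 5. [col 2: V + C ≡ P (mod 10)] in column 2 we have V+C≡P with carry-in 1; given C=4, P=6 and digits 4,5,6,9 already taken and all letters distinct, that pins V to 1. So V=1.
Step 6. [col 3: Z + R ≡ Y (mod 10)] no forcing yet in column 3 (carry-in 0); R=7 is free and consistent — try it, so R=7.
Step 7. [col 3: Z + R ≡ Y (mod 10)] in column 3 we have Z+R≡Y with carry-in 0; given R=7, Y=5 and digits 1,4,5,6,7,9 already taken and all letters distinct, that pins Z to 8. So Z=8.
Step 8. [col 4: Y + P ≡ I (mod 10)] from column 4 (Y=5, P=6, carry-in 1, digits 1,4,5,6,7,8,9 already taken and all letters distinct): I must equal 2, so I=2.
Step 9. [col 5: S + S ≡ V (mod 10)] in column 5 we have S+S≡V with carry-in 1; given V=1 and digits 1,2,4,5,6,7,8,9 already taken and all letters distinct, that pins S to 0. So S=0.
Step 10. [col 6: C + Q ≡ R (mod 10)] in column 6 we have C+Q≡R with carry-in 0; given C=4, R=7 and digits 0,1,2,4,5,6,7,8,9 already taken and all letters distinct, that pins Q to 3, so Q=3.

Answer: C=4, F=9, I=2, P=6, Q=3, R=7, S=0, V=1, Y=5, Z=8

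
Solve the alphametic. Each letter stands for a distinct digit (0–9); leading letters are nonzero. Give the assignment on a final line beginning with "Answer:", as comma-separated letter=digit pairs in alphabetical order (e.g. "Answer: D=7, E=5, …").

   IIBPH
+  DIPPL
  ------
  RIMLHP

Step 1. [col 1: H + L ≡ P (mod 10)] L=2 is one option consistent with column 1 (H + L ≡ P (mod 10), carry-in 0) — take it. So L=2.
Step 2. [col 1: H + L ≡ P (mod 10)] several values work for P in column 1 (H + L ≡ P (mod 10), carry-in 0); try P=8, so P=8.
Step 3. [col 1: H + L ≡ P (mod 10)] from column 1 (L=2, P=8, carry-in 0, digits 2,8 already taken and all letters distinct): H must equal 6 ⇒ H=6.
Step 4. [col 3: B + P ≡ L (mod 10)] in column 3 we have B+P≡L with carry-in 1; given P=8, L=2 and digits 2,6,8 already taken and all letters distinct, that pins B to 3. So B=3.
Step 5. [R] R is the leading digit of a 6-digit sum of two 5-digit numbers; the final carry is exactly 1. So R=1.
Step 6. [col 4: I + I ≡ M (mod 10)] no forcing yet in column 4 (carry-in 1); M=5 is free and consistent — try it ⇒ M=5.
Step 7. [col 4: I + I ≡ M (mod 10)] column 4 reads I+I+carry(1)=M with M=5; with digits 1,2,3,5,6,8 already taken and all letters distinct, the only value for I is 7 ⇒ I=7.
Step 8. [col 5: I + D ≡ I (mod 10)] from column 5 (I=7, carry-in 1, digits 1,2,3,5,6,7,8 already taken and all letters distinct): D must equal 9 ⇒ D=9.

Answer: B=3, D=9, H=6, I=7, L=2, M=5, P=8, R=1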